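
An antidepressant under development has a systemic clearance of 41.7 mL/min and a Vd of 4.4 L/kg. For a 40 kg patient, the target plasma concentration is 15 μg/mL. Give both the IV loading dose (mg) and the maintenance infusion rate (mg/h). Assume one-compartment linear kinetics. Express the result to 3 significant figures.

Vd(total) = 40 kg × 4.4 L/kg = 176.0 L
Loading dose = Vd × C = 176.0 × 15 = 2640 mg
Convert clearance: 41.7 mL/min × 60 min/h ÷ 1000 mL/L = 2.502 L/h
Maintenance: replace elimination → rate = CL × Css = 2.502 × 15 = 37.53 mg/h

(a) 2640 mg; (b) 37.5 mg/h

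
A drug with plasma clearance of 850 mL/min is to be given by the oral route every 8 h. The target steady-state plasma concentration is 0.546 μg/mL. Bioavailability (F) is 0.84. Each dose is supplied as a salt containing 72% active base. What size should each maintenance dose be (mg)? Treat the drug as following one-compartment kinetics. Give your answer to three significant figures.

Convert clearance: 850 mL/min × 60 min/h ÷ 1000 mL/L = 51.00 L/h
D = CL × Css × τ / F / S = 51.00 × 0.546 × 8 / 0.84 / 0.72 = 368.3 mg

368 mg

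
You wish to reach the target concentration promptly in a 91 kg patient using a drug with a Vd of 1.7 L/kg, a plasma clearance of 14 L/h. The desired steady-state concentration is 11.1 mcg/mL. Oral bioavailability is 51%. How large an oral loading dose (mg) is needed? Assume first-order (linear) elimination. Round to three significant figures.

Total Vd = 1.7 × 91 = 154.7 L
The loading dose fills Vd to the target concentration.
LD = Vd × C / F = 154.7 × 11.10 / 0.51 = 3367 mg

3370 mg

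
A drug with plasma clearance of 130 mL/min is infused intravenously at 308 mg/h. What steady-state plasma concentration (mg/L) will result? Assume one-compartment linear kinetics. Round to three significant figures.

39.5 mg/L

Convert clearance: 130 mL/min × 60 min/h ÷ 1000 mL/L = 7.800 L/h
Css = rate / CL = 308 / 7.800 = 39.49 mg/L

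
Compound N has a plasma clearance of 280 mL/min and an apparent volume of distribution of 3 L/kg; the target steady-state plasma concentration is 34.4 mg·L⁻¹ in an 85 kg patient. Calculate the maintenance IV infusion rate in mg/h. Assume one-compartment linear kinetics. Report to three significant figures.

Convert clearance: 280 mL/min × 60 min/h ÷ 1000 mL/L = 16.80 L/h
Rate = CL × Css = 16.80 × 34.4 = 577.9 mg/h

578 mg/h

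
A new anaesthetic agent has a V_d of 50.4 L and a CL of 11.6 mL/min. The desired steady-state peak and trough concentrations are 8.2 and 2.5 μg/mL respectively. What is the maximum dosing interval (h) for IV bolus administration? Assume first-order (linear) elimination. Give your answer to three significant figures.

86.0 h

CL = 11.6 mL/min = 11.6 × 0.06 = 0.6960 L/h
k = CL / Vd = 0.6960 / 50.40 = 0.01381 h⁻¹
Between IV bolus doses, concentration decays as C = C₀·e^(−kτ), so C_peak/C_trough = e^(kτ).
τ_max = ln(C_peak/C_trough) / k = ln(8.2/2.5) / 0.01381 = 1.188 / 0.01381 = 86.02 h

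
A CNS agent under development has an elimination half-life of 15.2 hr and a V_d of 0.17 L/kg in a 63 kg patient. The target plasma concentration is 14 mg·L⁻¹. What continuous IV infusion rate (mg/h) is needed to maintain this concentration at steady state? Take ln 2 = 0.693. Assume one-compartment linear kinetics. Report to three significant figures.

6.84 mg/h

Total Vd = 0.17 × 63 = 10.71 L
k = 0.693/15.2 = 0.04559 h⁻¹, so CL = k·Vd = 0.04559 × 10.71 = 0.4883 L/h
Infusion rate = CL × Css = 0.4883 × 14 = 6.836 mg/h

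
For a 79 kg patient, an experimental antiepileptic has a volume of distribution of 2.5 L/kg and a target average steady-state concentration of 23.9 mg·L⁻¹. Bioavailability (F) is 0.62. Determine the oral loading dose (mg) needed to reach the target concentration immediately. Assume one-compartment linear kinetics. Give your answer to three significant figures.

Total Vd = 2.5 × 79 = 197.5 L
LD = Vd × C / F = 197.5 × 23.90 / 0.62 = 7613 mg

7610 mg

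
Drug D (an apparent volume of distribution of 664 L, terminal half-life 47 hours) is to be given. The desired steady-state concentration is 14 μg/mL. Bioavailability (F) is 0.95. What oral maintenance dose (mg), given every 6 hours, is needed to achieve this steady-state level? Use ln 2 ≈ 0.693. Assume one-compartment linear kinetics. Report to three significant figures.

866 mg

CL = 0.693 × Vd / t½ = 0.693 × 664.0 / 47 = 9.790 L/h
D = CL × Css × τ / F = 9.790 × 14 × 6 / 0.95 = 865.6 mg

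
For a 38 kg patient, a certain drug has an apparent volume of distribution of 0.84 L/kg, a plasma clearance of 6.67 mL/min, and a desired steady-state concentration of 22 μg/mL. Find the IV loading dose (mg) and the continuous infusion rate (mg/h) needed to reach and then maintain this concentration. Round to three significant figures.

(a) 702 mg; (b) 8.80 mg/h

Vd = 0.84 L/kg × 38 kg = 31.92 L
LD = Vd · C_target = 31.92 × 22 = 702.2 mg
CL = 6.67 mL/min × 60/1000 = 0.4002 L/h
Maintenance: replace elimination → rate = CL × Css = 0.4002 × 22 = 8.804 mg/h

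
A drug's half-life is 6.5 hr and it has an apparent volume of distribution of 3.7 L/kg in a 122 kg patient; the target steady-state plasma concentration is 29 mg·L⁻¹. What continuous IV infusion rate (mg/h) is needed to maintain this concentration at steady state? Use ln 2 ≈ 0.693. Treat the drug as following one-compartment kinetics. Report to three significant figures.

Total Vd = 3.7 × 122 = 451.4 L
CL = ln 2 · Vd / t½ = 0.693 × 451.4 / 6.5 = 48.13 L/h
Infusion rate = CL × Css = 48.13 × 29 = 1396 mg/h

1400 mg/h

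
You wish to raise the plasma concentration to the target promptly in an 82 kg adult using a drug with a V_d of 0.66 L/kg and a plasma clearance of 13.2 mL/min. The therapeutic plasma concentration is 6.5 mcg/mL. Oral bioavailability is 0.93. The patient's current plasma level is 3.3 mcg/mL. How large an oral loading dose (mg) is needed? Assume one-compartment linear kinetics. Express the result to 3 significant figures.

186 mg

Total Vd = 0.66 × 82 = 54.12 L
The loading dose fills Vd to the target concentration; clearance is irrelevant here.
Concentration deficit ΔC = 6.5 − 3.3 = 3.200 mg/L
LD = Vd × ΔC / F = 54.12 × 3.200 / 0.93 = 186.2 mg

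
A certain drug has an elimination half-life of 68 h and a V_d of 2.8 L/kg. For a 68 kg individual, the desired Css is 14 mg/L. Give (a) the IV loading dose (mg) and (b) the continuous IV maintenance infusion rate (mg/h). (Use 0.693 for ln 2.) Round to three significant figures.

(a) 2670 mg; (b) 27.2 mg/h

Vd(total) = 68 kg × 2.8 L/kg = 190.4 L
LD = Vd × C = 190.4 × 14 = 2666 mg
CL = 0.693 × Vd / t½ = 0.693 × 190.4 / 68 = 1.940 L/h
Infusion rate = CL × Css = 1.940 × 14 = 27.16 mg/h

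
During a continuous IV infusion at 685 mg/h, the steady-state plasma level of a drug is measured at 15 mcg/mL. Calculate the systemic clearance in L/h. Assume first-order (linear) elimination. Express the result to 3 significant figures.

45.7 L/h

At steady state, infusion rate = CL × Css, so CL = rate / Css.
CL = 685 / 15 = 45.67 L/h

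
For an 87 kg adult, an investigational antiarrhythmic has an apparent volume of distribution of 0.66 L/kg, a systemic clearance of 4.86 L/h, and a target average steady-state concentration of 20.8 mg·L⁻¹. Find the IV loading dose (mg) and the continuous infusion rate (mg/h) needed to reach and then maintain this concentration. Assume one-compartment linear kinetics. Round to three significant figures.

Vd = 0.66 L/kg × 87 kg = 57.42 L
Loading: fill Vd to C_target → 57.42 L × 20.8 mg/L = 1194 mg
Maintenance: replace elimination → rate = CL × Css = 4.860 × 20.8 = 101.1 mg/h

(a) 1190 mg; (b) 101 mg/h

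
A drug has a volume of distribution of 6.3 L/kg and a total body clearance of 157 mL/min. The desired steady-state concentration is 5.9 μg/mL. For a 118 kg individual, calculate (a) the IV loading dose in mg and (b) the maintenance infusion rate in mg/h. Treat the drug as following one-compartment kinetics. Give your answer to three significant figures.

(a) 4390 mg; (b) 55.6 mg/h

Total Vd = 6.3 × 118 = 743.4 L
Loading: fill Vd to C_target → 743.4 L × 5.9 mg/L = 4386 mg
Convert clearance: 157 mL/min × 60 min/h ÷ 1000 mL/L = 9.420 L/h
Maintenance: replace elimination → rate = CL × Css = 9.420 × 5.9 = 55.58 mg/h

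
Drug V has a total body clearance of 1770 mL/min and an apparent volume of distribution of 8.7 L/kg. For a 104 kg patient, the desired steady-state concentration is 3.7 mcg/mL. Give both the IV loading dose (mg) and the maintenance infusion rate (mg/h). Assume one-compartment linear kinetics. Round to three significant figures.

(a) 3350 mg; (b) 393 mg/h

Vd = 8.7 L/kg × 104 kg = 904.8 L
LD = Vd · C_target = 904.8 × 3.7 = 3348 mg
CL = 1770 mL/min × 60/1000 = 106.2 L/h
Maintenance infusion rate = CL × Css = 106.2 × 3.7 = 392.9 mg/h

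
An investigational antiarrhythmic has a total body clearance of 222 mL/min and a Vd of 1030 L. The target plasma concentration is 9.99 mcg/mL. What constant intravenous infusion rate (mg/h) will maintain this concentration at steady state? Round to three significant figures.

133 mg/h

CL = 222 mL/min = 222 × 0.06 = 13.32 L/h
Maintenance depends on clearance, not Vd — rate in must match rate out.
Infusion rate = CL · Css = 13.32 L/h × 9.99 mg/L = 133.1 mg/h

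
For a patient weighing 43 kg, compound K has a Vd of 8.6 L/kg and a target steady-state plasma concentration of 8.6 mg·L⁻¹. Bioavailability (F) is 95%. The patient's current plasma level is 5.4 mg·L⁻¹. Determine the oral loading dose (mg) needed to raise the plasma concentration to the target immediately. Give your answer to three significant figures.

1250 mg

Vd(total) = 43 kg × 8.6 L/kg = 369.8 L
Concentration deficit ΔC = 8.6 − 5.4 = 3.200 mg/L
LD = Vd × ΔC / F = 369.8 × 3.200 / 0.95 = 1246 mg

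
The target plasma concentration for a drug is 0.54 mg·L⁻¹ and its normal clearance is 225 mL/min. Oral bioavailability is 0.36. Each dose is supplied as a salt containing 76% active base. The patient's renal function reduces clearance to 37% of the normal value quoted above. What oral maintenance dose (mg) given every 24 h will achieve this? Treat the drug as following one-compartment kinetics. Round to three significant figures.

CL = 225 mL/min × 60/1000 = 13.50 L/h
Patient clearance = 0.37 × 13.50 = 4.995 L/h
D = CL × Css × τ / F / S = 4.995 × 0.54 × 24 / 0.36 / 0.76 = 236.6 mg

237 mg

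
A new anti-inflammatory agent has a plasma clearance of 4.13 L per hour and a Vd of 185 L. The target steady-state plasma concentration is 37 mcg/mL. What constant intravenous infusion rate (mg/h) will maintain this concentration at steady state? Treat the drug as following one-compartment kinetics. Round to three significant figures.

153 mg/h

R₀ = 4.130 × 37 = 152.8 mg/h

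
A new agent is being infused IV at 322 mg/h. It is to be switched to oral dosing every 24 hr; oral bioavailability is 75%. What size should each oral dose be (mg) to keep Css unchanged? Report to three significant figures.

To maintain the same Css, the systemic dosing rate must be unchanged: F·D/τ = infusion rate.
D = rate × τ / F = 322 × 24 / 0.75 = 10300 mg

10300 mg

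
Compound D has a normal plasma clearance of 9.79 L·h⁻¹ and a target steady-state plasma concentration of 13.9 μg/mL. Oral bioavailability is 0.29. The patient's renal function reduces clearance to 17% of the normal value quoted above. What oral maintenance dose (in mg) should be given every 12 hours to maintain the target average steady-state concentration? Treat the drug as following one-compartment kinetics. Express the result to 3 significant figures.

957 mg

Patient clearance = 0.17 × 9.790 = 1.664 L/h
D = CL × Css × τ / F = 1.664 × 13.9 × 12 / 0.29 = 957.1 mg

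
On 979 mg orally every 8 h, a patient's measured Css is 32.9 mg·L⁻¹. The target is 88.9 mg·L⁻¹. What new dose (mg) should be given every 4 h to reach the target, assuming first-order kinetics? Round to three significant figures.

For first-order elimination, Css ∝ F·D/(CL·τ); F and CL are unchanged, so Css ∝ D/τ.
D₂ = D₁ × (Css,target / Css,current) × (τ₂/τ₁) = 979 × (88.9/32.9) × (4/8) = 1323 mg

1320 mg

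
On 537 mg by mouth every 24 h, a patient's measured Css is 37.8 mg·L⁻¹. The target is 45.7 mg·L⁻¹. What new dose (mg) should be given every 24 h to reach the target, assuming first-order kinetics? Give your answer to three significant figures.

649 mg

With linear kinetics, Css is proportional to dose rate (D/τ) at fixed clearance.
D₂ = D₁ × (Css,target / Css,current) = 537 × 45.7/37.8 = 649.2 mg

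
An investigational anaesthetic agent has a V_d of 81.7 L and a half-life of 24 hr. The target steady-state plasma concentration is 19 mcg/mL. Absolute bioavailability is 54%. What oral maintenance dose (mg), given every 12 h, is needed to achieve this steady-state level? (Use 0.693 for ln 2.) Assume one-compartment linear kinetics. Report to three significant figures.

996 mg

CL = 0.693 × Vd / t½ = 0.693 × 81.70 / 24 = 2.359 L/h
D = CL × Css × τ / F = 2.359 × 19 × 12 / 0.54 = 996.0 mg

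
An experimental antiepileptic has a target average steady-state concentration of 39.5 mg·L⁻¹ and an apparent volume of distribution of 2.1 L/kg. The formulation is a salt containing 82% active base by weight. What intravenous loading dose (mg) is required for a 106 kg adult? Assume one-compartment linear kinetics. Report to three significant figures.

Vd = 2.1 L/kg × 106 kg = 222.6 L
The loading dose fills Vd to the target concentration.
LD = Vd × C / S = 222.6 × 39.50 / 0.82 = 10720 mg

10700 mg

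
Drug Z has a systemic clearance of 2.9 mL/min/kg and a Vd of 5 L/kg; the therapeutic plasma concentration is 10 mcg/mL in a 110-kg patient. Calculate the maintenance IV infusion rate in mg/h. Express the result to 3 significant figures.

CL = 2.9 mL/min/kg × 110 kg = 319.0 mL/min = 319.0 × 60/1000 = 19.14 L/h
Maintenance depends on clearance, not Vd — rate in must match rate out.
Infusion rate = CL · Css = 19.14 L/h × 10 mg/L = 191.4 mg/h

191 mg/h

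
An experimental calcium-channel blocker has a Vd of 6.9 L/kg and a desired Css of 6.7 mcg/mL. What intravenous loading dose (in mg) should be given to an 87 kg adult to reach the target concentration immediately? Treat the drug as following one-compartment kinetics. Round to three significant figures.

4020 mg

Vd(total) = 87 kg × 6.9 L/kg = 600.3 L
LD = Vd × C = 600.3 × 6.700 = 4022 mg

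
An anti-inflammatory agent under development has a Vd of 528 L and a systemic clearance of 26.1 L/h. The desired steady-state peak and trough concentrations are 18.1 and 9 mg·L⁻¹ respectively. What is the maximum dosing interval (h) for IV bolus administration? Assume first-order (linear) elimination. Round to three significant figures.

k = CL / Vd = 26.10 / 528.0 = 0.04943 h⁻¹
Between IV bolus doses, concentration decays as C = C₀·e^(−kτ), so C_peak/C_trough = e^(kτ).
τ_max = ln(C_peak/C_trough) / k = ln(18.1/9) / 0.04943 = 0.6987 / 0.04943 = 14.14 h

14.1 h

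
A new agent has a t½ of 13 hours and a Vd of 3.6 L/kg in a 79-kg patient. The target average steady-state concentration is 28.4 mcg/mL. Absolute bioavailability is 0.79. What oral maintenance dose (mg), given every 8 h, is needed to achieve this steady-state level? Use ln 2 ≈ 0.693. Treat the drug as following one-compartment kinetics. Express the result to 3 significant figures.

4360 mg

Vd = 3.6 L/kg × 79 kg = 284.4 L
CL = 0.693 × Vd / t½ = 0.693 × 284.4 / 13 = 15.16 L/h
D = CL × Css × τ / F = 15.16 × 28.4 × 8 / 0.79 = 4360 mg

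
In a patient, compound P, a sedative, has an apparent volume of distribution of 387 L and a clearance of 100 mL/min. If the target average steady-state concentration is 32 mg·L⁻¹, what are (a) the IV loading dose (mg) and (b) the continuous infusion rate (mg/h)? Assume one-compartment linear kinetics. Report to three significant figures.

Loading dose = Vd × C = 387.0 × 32 = 12380 mg
Convert clearance: 100 mL/min × 60 min/h ÷ 1000 mL/L = 6.000 L/h
Infusion rate = 6.000 L/h × 32 mg/L = 192.0 mg/h

(a) 12400 mg; (b) 192 mg/h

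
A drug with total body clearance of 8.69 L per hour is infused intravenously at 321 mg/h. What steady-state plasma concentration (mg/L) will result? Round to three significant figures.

36.9 mg/L

Css = rate / CL = 321 / 8.690 = 36.94 mg/L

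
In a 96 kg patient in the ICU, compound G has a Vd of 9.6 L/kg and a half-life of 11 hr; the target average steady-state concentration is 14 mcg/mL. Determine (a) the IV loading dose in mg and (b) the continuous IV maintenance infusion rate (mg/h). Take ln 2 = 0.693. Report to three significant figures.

Vd(total) = 96 kg × 9.6 L/kg = 921.6 L
LD = Vd × C = 921.6 × 14 = 12900 mg
CL = 0.693 × Vd / t½ = 0.693 × 921.6 / 11 = 58.06 L/h
Infusion rate = CL × Css = 58.06 × 14 = 812.8 mg/h

(a) 12900 mg; (b) 813 mg/h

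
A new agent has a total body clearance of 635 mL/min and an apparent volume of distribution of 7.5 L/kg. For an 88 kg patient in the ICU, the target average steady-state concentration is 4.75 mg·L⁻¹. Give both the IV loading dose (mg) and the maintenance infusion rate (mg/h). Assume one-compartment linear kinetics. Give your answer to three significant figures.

(a) 3140 mg; (b) 181 mg/h

Vd(total) = 88 kg × 7.5 L/kg = 660.0 L
Loading: fill Vd to C_target → 660.0 L × 4.75 mg/L = 3135 mg
CL = 635 mL/min = 635 × 0.06 = 38.10 L/h
Maintenance: replace elimination → rate = CL × Css = 38.10 × 4.75 = 181.0 mg/h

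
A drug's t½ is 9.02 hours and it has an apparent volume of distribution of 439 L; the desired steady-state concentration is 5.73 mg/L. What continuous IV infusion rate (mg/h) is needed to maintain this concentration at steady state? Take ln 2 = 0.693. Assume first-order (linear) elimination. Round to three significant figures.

193 mg/h

CL = ln 2 · Vd / t½ = 0.693 × 439.0 / 9.02 = 33.73 L/h
Infusion rate = CL × Css = 33.73 × 5.73 = 193.3 mg/h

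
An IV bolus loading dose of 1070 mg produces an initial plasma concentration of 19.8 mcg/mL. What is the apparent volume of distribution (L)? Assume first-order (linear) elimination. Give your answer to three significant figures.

54.0 L

Immediately after an IV bolus, C₀ = Dose / Vd, so Vd = Dose / C₀.
Vd = 1070 / 19.8 = 54.04 L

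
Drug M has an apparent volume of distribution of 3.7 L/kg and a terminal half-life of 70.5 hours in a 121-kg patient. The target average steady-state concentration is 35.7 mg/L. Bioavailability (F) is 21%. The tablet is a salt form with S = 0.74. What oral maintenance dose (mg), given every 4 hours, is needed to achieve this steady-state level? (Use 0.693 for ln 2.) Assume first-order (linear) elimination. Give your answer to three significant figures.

Total Vd = 3.7 × 121 = 447.7 L
CL = 0.693 × Vd / t½ = 0.693 × 447.7 / 70.5 = 4.401 L/h
D = CL × Css × τ / F / S = 4.401 × 35.7 × 4 / 0.21 / 0.74 = 4044 mg

4040 mg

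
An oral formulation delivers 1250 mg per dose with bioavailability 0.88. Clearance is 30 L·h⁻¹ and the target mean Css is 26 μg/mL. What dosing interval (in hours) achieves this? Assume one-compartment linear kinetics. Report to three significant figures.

F·D/τ = CL·Css → τ = F·D / (CL·Css).
τ = 0.88 × 1250 / (30 × 26) = 1.410 h

1.41 h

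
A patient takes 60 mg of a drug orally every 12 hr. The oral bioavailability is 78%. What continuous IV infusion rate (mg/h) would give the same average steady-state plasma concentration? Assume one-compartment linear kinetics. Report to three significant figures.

Equivalent systemic input: infusion rate = F·D/τ.
Rate = 0.78 × 60 / 12 = 3.900 mg/h

3.90 mg/h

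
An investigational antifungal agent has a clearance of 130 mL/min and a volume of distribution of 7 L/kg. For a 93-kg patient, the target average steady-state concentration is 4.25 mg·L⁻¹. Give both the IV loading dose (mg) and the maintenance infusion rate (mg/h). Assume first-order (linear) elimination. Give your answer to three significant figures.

(a) 2770 mg; (b) 33.2 mg/h

Total Vd = 7 × 93 = 651.0 L
LD = Vd · C_target = 651.0 × 4.25 = 2767 mg
CL = 130 mL/min × 60/1000 = 7.800 L/h
Infusion rate = 7.800 L/h × 4.25 mg/L = 33.15 mg/h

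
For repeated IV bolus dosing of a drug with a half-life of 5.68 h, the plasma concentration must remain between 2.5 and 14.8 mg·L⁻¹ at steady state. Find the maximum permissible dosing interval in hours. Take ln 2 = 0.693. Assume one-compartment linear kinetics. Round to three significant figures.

k = 0.693 / t½ = 0.693 / 5.68 = 0.1220 h⁻¹
Between IV bolus doses, concentration decays as C = C₀·e^(−kτ), so C_peak/C_trough = e^(kτ).
τ_max = ln(C_peak/C_trough) / k = ln(14.8/2.5) / 0.1220 = 1.778 / 0.1220 = 14.57 h

14.6 h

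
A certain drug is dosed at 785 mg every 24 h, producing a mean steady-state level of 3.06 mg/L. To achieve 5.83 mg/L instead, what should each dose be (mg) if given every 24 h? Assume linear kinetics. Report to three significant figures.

With linear kinetics, Css is proportional to dose rate (D/τ) at fixed clearance.
D₂ = D₁ × (Css,target / Css,current) = 785 × 5.83/3.06 = 1496 mg

1500 mg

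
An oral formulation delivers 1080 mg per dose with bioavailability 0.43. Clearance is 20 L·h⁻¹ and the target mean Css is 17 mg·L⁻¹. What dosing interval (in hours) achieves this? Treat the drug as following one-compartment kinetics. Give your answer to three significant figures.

F·D/τ = CL·Css → τ = F·D / (CL·Css).
τ = 0.43 × 1080 / (20 × 17) = 1.366 h

1.37 h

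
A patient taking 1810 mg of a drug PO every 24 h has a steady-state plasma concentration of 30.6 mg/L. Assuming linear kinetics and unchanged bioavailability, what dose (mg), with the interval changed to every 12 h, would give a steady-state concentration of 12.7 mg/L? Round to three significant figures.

376 mg

With linear kinetics, Css is proportional to dose rate (D/τ) at fixed clearance.
D₂ = D₁ × (Css,target / Css,current) × (τ₂/τ₁) = 1810 × (12.7/30.6) × (12/24) = 375.6 mg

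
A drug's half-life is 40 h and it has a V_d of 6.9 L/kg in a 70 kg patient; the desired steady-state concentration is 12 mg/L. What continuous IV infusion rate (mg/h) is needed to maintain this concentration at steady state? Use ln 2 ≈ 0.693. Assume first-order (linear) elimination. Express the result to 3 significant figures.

Vd(total) = 70 kg × 6.9 L/kg = 483.0 L
CL = 0.693 × Vd / t½ = 0.693 × 483.0 / 40 = 8.368 L/h
Infusion rate = CL × Css = 8.368 × 12 = 100.4 mg/h

100 mg/h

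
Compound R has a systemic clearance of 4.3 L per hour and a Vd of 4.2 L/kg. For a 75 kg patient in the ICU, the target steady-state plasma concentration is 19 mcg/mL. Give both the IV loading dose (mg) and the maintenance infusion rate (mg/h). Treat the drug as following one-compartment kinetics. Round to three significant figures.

(a) 5990 mg; (b) 81.7 mg/h

Vd(total) = 75 kg × 4.2 L/kg = 315.0 L
Loading dose = Vd × C = 315.0 × 19 = 5985 mg
Maintenance: replace elimination → rate = CL × Css = 4.300 × 19 = 81.70 mg/h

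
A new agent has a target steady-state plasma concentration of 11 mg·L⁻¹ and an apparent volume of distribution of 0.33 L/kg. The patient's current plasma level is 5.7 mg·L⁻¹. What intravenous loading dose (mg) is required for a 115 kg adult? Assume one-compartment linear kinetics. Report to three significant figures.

201 mg

Vd = 0.33 L/kg × 115 kg = 37.95 L
Concentration deficit ΔC = 11 − 5.7 = 5.300 mg/L
LD = Vd × ΔC = 37.95 × 5.300 = 201.1 mg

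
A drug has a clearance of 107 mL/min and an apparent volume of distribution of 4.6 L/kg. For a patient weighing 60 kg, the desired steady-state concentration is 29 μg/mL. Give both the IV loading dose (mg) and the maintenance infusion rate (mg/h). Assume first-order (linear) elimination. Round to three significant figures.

(a) 8000 mg; (b) 186 mg/h

Total Vd = 4.6 × 60 = 276.0 L
LD = Vd · C_target = 276.0 × 29 = 8004 mg
Convert clearance: 107 mL/min × 60 min/h ÷ 1000 mL/L = 6.420 L/h
Maintenance: replace elimination → rate = CL × Css = 6.420 × 29 = 186.2 mg/h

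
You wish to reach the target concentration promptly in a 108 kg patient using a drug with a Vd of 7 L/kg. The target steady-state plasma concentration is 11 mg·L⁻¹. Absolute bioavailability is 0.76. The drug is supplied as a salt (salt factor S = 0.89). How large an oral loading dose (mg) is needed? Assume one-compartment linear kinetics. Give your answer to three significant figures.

Vd = 7 L/kg × 108 kg = 756.0 L
The loading dose fills Vd to the target concentration.
LD = Vd × C / F / S = 756.0 × 11.00 / 0.76 / 0.89 = 12290 mg

12300 mg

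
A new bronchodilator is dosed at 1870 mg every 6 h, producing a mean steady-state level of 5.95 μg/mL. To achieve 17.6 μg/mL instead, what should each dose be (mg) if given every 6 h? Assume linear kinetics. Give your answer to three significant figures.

5530 mg

For first-order elimination, Css ∝ F·D/(CL·τ); F and CL are unchanged, so Css ∝ D/τ.
D₂ = D₁ × (Css,target / Css,current) = 1870 × 17.6/5.95 = 5531 mg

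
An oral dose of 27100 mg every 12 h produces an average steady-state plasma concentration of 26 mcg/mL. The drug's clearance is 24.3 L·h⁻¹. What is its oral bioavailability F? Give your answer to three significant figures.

0.280

F·D/τ = CL·Css at steady state → F = CL·Css·τ / D.
F = 24.3 × 26 × 12 / 27100 = 0.280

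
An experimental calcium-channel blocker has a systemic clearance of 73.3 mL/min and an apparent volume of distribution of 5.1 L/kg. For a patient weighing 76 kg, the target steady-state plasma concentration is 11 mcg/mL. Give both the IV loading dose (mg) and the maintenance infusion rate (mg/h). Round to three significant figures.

Total Vd = 5.1 × 76 = 387.6 L
Loading dose = Vd × C = 387.6 × 11 = 4264 mg
Convert clearance: 73.3 mL/min × 60 min/h ÷ 1000 mL/L = 4.398 L/h
Maintenance: replace elimination → rate = CL × Css = 4.398 × 11 = 48.38 mg/h

(a) 4260 mg; (b) 48.4 mg/h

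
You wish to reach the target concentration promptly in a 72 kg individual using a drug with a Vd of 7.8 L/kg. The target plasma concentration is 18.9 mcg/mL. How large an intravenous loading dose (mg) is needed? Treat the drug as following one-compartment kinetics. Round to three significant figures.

10600 mg

Vd = 7.8 L/kg × 72 kg = 561.6 L
The loading dose fills Vd to the target concentration.
LD = Vd × C = 561.6 × 18.90 = 10610 mg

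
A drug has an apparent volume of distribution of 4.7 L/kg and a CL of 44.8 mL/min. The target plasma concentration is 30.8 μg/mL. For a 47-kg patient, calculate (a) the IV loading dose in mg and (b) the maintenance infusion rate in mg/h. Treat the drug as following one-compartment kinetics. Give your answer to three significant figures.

(a) 6800 mg; (b) 82.8 mg/h

Vd(total) = 47 kg × 4.7 L/kg = 220.9 L
Loading: fill Vd to C_target → 220.9 L × 30.8 mg/L = 6804 mg
Convert clearance: 44.8 mL/min × 60 min/h ÷ 1000 mL/L = 2.688 L/h
Maintenance infusion rate = CL × Css = 2.688 × 30.8 = 82.79 mg/h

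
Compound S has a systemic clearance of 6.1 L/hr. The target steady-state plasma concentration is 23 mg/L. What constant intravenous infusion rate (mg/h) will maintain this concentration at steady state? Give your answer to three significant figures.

At steady state, infusion rate equals elimination rate: rate in = CL × Css.
Rate = CL × Css = 6.100 × 23 = 140.3 mg/h

140 mg/h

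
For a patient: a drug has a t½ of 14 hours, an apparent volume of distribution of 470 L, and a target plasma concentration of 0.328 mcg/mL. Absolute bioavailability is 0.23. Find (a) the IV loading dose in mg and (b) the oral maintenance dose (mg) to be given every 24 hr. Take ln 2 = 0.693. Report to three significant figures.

LD = Vd × C = 470.0 × 0.328 = 154.2 mg
CL = 0.693 × Vd / t½ = 0.693 × 470.0 / 14 = 23.27 L/h
D = CL × Css × τ / F = 23.27 × 0.328 × 24 / 0.23 = 796.4 mg

(a) 154 mg; (b) 796 mg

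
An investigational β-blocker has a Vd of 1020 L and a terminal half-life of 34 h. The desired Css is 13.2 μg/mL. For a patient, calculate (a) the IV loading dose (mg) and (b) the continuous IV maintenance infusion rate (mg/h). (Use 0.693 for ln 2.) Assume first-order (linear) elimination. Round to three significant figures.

(a) 13500 mg; (b) 274 mg/h

LD = Vd × C = 1020 × 13.2 = 13460 mg
CL = 0.693 × Vd / t½ = 0.693 × 1020 / 34 = 20.79 L/h
Infusion rate = CL × Css = 20.79 × 13.2 = 274.4 mg/h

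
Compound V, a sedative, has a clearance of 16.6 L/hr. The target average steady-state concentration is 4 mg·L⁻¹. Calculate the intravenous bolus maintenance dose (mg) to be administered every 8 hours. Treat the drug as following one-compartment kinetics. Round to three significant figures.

531 mg

D = CL × Css × τ = 16.60 × 4 × 8 = 531.2 mg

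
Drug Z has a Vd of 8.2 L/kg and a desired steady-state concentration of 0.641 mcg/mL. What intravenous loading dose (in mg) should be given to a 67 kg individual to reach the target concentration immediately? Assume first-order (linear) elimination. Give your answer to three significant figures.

352 mg

Vd(total) = 67 kg × 8.2 L/kg = 549.4 L
LD = Vd × C = 549.4 × 0.6410 = 352.2 mg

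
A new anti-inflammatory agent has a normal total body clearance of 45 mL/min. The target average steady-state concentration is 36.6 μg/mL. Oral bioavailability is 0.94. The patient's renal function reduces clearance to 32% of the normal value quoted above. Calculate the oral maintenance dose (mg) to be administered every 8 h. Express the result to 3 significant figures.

CL = 45 mL/min × 60/1000 = 2.700 L/h
Patient clearance = 0.32 × 2.700 = 0.8640 L/h
D = CL × Css × τ / F = 0.8640 × 36.6 × 8 / 0.94 = 269.1 mg

269 mg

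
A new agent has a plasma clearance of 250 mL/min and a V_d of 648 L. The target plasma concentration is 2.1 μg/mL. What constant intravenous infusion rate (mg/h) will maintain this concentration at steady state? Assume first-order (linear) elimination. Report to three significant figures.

31.5 mg/h

Convert clearance: 250 mL/min × 60 min/h ÷ 1000 mL/L = 15.00 L/h
Rate = CL × Css = 15.00 × 2.1 = 31.50 mg/h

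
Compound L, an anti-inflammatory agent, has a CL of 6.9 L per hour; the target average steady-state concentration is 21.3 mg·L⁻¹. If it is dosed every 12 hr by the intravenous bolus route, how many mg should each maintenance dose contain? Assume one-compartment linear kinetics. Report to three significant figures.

At steady state, dose per interval replaces the amount cleared in that interval: D/τ = CL·Css.
D = CL × Css × τ = 6.900 × 21.3 × 12 = 1764 mg

1760 mg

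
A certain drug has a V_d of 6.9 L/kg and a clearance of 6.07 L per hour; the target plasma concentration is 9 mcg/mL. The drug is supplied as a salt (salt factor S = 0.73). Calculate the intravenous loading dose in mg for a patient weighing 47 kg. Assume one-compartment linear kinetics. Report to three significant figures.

Vd(total) = 47 kg × 6.9 L/kg = 324.3 L
LD = Vd × C / S = 324.3 × 9.000 / 0.73 = 3998 mg

4000 mg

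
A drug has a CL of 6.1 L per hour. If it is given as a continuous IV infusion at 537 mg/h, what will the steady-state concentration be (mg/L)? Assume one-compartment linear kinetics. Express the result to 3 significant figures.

88.0 mg/L

Css = rate / CL = 537 / 6.100 = 88.03 mg/L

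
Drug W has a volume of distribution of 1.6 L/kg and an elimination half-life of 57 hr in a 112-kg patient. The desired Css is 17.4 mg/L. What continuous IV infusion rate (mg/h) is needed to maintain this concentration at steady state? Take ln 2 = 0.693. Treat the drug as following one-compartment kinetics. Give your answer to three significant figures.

Vd(total) = 112 kg × 1.6 L/kg = 179.2 L
CL = ln 2 · Vd / t½ = 0.693 × 179.2 / 57 = 2.179 L/h
Infusion rate = CL × Css = 2.179 × 17.4 = 37.91 mg/h

37.9 mg/h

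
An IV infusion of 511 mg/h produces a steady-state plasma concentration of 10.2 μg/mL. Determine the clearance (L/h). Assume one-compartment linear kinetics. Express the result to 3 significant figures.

At steady state, infusion rate = CL × Css, so CL = rate / Css.
CL = 511 / 10.2 = 50.10 L/h

50.1 L/h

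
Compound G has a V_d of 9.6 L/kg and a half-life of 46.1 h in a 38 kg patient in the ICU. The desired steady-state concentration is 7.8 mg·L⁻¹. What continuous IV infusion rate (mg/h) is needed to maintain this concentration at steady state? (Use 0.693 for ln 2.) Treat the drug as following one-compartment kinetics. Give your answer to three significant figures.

42.8 mg/h

Total Vd = 9.6 × 38 = 364.8 L
k = 0.693/46.1 = 0.01503 h⁻¹, so CL = k·Vd = 0.01503 × 364.8 = 5.483 L/h
Infusion rate = CL × Css = 5.483 × 7.8 = 42.77 mg/h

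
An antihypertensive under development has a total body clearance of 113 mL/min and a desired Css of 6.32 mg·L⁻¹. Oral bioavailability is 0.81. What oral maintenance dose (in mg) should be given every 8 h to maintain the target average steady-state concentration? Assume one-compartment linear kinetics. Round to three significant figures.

Convert clearance: 113 mL/min × 60 min/h ÷ 1000 mL/L = 6.780 L/h
D = CL × Css × τ / F = 6.780 × 6.32 × 8 / 0.81 = 423.2 mg

423 mg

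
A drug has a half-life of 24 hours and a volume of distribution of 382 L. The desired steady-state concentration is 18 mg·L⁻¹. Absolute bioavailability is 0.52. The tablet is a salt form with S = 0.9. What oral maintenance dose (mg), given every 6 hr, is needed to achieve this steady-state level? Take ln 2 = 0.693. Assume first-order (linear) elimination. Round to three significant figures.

CL = ln 2 · Vd / t½ = 0.693 × 382.0 / 24 = 11.03 L/h
D = CL × Css × τ / F / S = 11.03 × 18 × 6 / 0.52 / 0.9 = 2545 mg

2550 mg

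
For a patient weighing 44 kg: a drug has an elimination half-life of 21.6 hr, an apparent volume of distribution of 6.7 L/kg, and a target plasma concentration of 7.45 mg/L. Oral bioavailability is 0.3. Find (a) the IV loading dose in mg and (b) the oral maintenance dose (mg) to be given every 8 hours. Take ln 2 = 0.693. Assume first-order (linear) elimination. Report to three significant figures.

Vd(total) = 44 kg × 6.7 L/kg = 294.8 L
LD = Vd × C = 294.8 × 7.45 = 2196 mg
CL = 0.693 × Vd / t½ = 0.693 × 294.8 / 21.6 = 9.458 L/h
D = CL × Css × τ / F = 9.458 × 7.45 × 8 / 0.3 = 1879 mg

(a) 2200 mg; (b) 1880 mg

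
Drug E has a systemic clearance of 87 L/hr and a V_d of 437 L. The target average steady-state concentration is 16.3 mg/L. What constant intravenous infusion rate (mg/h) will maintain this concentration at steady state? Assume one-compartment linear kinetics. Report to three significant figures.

At steady state, infusion rate equals elimination rate: rate in = CL × Css.
R₀ = 87.00 × 16.3 = 1418 mg/h

1420 mg/h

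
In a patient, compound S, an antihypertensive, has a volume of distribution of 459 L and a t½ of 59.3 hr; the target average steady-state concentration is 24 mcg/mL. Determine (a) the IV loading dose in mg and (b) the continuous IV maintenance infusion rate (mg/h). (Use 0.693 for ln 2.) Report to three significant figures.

LD = Vd × C = 459.0 × 24 = 11020 mg
CL = 0.693 × Vd / t½ = 0.693 × 459.0 / 59.3 = 5.364 L/h
Infusion rate = CL × Css = 5.364 × 24 = 128.7 mg/h

(a) 11000 mg; (b) 129 mg/h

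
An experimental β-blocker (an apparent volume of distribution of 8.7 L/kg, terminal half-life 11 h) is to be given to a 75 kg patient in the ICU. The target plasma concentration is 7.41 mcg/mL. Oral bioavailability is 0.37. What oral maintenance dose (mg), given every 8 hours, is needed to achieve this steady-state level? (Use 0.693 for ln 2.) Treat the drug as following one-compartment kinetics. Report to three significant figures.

6590 mg

Vd(total) = 75 kg × 8.7 L/kg = 652.5 L
k = 0.693/11 = 0.06300 h⁻¹, so CL = k·Vd = 0.06300 × 652.5 = 41.11 L/h
D = CL × Css × τ / F = 41.11 × 7.41 × 8 / 0.37 = 6586 mg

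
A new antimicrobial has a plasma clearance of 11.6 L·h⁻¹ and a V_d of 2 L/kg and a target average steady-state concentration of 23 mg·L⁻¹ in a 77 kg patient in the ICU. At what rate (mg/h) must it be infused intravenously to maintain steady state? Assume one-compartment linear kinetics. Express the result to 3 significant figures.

267 mg/h

R₀ = 11.60 × 23 = 266.8 mg/h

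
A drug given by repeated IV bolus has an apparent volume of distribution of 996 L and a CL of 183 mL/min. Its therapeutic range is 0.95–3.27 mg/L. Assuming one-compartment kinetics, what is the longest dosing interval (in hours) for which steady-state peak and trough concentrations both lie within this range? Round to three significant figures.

112 h

Convert clearance: 183 mL/min × 60 min/h ÷ 1000 mL/L = 10.98 L/h
k = CL / Vd = 10.98 / 996.0 = 0.01102 h⁻¹
Between IV bolus doses, concentration decays as C = C₀·e^(−kτ), so C_peak/C_trough = e^(kτ).
τ_max = ln(C_peak/C_trough) / k = ln(3.27/0.95) / 0.01102 = 1.236 / 0.01102 = 112.2 h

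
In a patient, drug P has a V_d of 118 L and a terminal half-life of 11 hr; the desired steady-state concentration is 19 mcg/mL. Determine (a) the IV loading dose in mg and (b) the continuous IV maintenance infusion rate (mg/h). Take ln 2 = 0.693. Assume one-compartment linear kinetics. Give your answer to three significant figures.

LD = Vd × C = 118.0 × 19 = 2242 mg
CL = 0.693 × Vd / t½ = 0.693 × 118.0 / 11 = 7.434 L/h
Infusion rate = CL × Css = 7.434 × 19 = 141.2 mg/h

(a) 2240 mg; (b) 141 mg/h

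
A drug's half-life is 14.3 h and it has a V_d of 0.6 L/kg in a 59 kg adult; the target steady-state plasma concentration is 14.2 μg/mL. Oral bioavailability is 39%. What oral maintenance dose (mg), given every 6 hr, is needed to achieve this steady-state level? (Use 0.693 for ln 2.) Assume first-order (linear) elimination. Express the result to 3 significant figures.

Vd(total) = 59 kg × 0.6 L/kg = 35.40 L
CL = ln 2 · Vd / t½ = 0.693 × 35.40 / 14.3 = 1.716 L/h
D = CL × Css × τ / F = 1.716 × 14.2 × 6 / 0.39 = 374.9 mg

375 mg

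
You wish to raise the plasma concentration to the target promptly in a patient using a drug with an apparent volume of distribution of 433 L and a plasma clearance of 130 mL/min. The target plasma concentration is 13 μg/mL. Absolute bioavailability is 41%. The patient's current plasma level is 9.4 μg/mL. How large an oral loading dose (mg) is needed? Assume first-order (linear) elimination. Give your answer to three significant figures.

Loading dose depends on Vd (not clearance): it fills the distribution volume.
Concentration deficit ΔC = 13 − 9.4 = 3.600 mg/L
LD = Vd × ΔC / F = 433.0 × 3.600 / 0.41 = 3802 mg

3800 mg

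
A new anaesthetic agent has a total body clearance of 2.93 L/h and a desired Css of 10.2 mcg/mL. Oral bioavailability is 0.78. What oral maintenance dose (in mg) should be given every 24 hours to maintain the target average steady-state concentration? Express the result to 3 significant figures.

920 mg

D = CL × Css × τ / F = 2.930 × 10.2 × 24 / 0.78 = 919.6 mg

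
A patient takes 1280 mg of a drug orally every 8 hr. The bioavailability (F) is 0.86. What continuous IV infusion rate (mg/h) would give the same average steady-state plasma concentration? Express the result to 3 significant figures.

138 mg/h

Equivalent systemic input: infusion rate = F·D/τ.
Rate = 0.86 × 1280 / 8 = 137.6 mg/h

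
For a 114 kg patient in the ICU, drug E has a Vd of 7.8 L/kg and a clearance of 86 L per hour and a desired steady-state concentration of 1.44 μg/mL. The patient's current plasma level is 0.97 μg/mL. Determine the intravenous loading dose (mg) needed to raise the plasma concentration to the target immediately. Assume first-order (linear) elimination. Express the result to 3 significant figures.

Vd = 7.8 L/kg × 114 kg = 889.2 L
Concentration deficit ΔC = 1.44 − 0.97 = 0.4700 mg/L
LD = Vd × ΔC = 889.2 × 0.4700 = 417.9 mg

418 mg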